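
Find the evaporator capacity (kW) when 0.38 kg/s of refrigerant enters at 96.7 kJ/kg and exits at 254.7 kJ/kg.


dh = 254.7 - 96.7 = 158.0 kJ/kg
Q_evap = m_dot * dh = 0.38 * 158.0
Q_evap = 60.04 kW

60.04


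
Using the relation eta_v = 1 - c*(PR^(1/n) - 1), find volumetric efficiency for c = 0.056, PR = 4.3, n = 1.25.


PR^(1/n) = 4.3^(1/1.25) = 3.21199429
eta_v = 1 - 0.056 * (3.21199429 - 1)
eta_v = 0.8761

0.8761


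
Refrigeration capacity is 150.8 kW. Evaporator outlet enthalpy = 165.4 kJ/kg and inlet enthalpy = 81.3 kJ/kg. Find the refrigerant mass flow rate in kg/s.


dh = 165.4 - 81.3 = 84.1 kJ/kg
m_dot = Q / dh = 150.8 / 84.1 = 1.7931 kg/s

1.7931


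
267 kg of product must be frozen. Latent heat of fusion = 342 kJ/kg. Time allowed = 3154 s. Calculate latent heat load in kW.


Q_lat = m * h_fg / t
Q_lat = 267 * 342 / 3154
Q_lat = 28.95 kW

28.95


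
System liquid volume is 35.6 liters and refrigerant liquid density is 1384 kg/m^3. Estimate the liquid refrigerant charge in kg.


Charge = V * rho / 1000
Charge = 35.6 * 1384 / 1000
Charge = 49.27 kg

49.27


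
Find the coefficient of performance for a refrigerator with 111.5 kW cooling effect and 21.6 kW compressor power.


COP = Q_evap / W
COP = 111.5 / 21.6
COP = 5.162

5.162


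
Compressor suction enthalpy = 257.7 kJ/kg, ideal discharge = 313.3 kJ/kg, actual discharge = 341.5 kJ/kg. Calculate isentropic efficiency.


dh_ideal = 313.3 - 257.7 = 55.6 kJ/kg
dh_actual = 341.5 - 257.7 = 83.8 kJ/kg
eta_s = dh_ideal / dh_actual = 55.6 / 83.8
eta_s = 0.6635

0.6635


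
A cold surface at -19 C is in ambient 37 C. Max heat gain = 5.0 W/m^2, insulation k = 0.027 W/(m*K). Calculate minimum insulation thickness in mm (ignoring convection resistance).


dT = 37 - (-19) = 56 K
thickness = k * dT / q_max * 1000
thickness = 0.027 * 56 / 5.0 * 1000
thickness = 302.4 mm

302.4


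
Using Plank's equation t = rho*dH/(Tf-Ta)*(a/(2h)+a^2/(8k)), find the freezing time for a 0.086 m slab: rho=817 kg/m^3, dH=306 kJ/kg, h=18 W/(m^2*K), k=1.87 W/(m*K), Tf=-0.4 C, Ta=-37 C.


dT = -0.4 - (-37) = 36.6 K
term1 = a/(2h) = 0.086/(2*18) = 0.002388888889
term2 = a^2/(8k) = 0.086^2/(8*1.87) = 0.0004943850267
t = rho*dH*1000/dT * (term1 + term2)
t = 817*306*1000/36.6 * (0.002388888889 + 0.0004943850267)
t = 19695 s

19695


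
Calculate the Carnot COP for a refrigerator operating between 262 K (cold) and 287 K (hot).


dT = 287 - 262 = 25 K
COP_carnot = T_cold / dT = 262 / 25
COP_carnot = 10.48

10.48


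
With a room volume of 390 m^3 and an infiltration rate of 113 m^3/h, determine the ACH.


ACH = flow / volume
ACH = 113 / 390
ACH = 0.29

0.29


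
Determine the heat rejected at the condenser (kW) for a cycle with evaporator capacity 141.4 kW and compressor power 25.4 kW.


Q_cond = Q_evap + W
Q_cond = 141.4 + 25.4
Q_cond = 166.8 kW

166.8


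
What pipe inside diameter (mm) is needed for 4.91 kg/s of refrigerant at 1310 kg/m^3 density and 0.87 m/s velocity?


A = m_dot / (rho * v) = 4.91 / (1310 * 0.87) = 0.004308151268 m^2
d = sqrt(4*A/pi) * 1000
d = 74.1 mm

74.1


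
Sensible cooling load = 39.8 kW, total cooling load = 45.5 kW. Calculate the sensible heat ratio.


SHR = Q_sensible / Q_total
SHR = 39.8 / 45.5
SHR = 0.875

0.875


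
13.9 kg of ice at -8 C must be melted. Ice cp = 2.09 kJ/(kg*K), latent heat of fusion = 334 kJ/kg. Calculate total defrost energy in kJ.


Sensible heat = cp * dT = 2.09 * 8 = 16.72 kJ/kg
Total per kg = 16.72 + 334 = 350.72 kJ/kg
Q = m * total = 13.9 * 350.72
Q = 4875.0 kJ

4875.0


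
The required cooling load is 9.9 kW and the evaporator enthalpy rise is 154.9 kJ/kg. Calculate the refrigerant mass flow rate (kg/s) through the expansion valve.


m_dot = Q / dh
m_dot = 9.9 / 154.9
m_dot = 0.0639 kg/s

0.0639


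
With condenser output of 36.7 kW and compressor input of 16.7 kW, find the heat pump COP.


COP_hp = Q_cond / W
COP_hp = 36.7 / 16.7
COP_hp = 2.198

2.198


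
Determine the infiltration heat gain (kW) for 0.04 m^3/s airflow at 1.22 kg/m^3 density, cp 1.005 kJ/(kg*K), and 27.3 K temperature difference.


Q = V_dot * rho * cp * dT
Q = 0.04 * 1.22 * 1.005 * 27.3
Q = 1.339 kW

1.339


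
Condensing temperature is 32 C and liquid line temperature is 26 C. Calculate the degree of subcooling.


Subcooling = T_cond - T_liquid
Subcooling = 32 - 26
Subcooling = 6 K

6


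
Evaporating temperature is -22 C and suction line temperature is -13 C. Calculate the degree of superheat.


Superheat = T_suction - T_evap
Superheat = -13 - (-22)
Superheat = 9 K

9


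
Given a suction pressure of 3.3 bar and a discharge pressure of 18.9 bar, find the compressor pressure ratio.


PR = P_high / P_low
PR = 18.9 / 3.3
PR = 5.727

5.727


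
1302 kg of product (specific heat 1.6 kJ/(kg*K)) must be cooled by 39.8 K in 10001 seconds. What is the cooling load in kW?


Q = m * cp * dT / t
Q = 1302 * 1.6 * 39.8 / 10001
Q = 8.29 kW

8.29


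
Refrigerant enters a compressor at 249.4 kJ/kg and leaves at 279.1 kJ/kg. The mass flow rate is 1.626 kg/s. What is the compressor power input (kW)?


dh = 279.1 - 249.4 = 29.7 kJ/kg
W = m_dot * dh = 1.626 * 29.7 = 48.29 kW

48.29


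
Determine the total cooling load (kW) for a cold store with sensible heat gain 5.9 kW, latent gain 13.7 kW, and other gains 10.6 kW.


Q_total = Q_s + Q_l + Q_misc
Q_total = 5.9 + 13.7 + 10.6
Q_total = 30.2 kW

30.2


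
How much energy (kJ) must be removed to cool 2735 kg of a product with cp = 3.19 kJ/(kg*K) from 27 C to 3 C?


dT = 27 - (3) = 24 K
Q = m * cp * dT = 2735 * 3.19 * 24
Q = 209392 kJ

209392


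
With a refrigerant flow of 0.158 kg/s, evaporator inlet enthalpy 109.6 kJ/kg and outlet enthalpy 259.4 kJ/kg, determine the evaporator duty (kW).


dh = 259.4 - 109.6 = 149.8 kJ/kg
Q_evap = m_dot * dh = 0.158 * 149.8
Q_evap = 23.67 kW

23.67


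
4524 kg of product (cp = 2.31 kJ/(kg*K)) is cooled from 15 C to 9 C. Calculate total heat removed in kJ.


dT = 15 - (9) = 6 K
Q = m * cp * dT = 4524 * 2.31 * 6
Q = 62703 kJ

62703


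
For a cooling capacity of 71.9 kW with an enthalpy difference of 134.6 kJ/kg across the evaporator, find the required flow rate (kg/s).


m_dot = Q / dh
m_dot = 71.9 / 134.6
m_dot = 0.5342 kg/s

0.5342


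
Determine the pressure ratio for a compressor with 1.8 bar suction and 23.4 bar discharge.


PR = P_high / P_low
PR = 23.4 / 1.8
PR = 13.0

13.0


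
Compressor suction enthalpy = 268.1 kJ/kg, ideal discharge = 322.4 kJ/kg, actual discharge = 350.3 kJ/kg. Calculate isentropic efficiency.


dh_ideal = 322.4 - 268.1 = 54.3 kJ/kg
dh_actual = 350.3 - 268.1 = 82.2 kJ/kg
eta_s = dh_ideal / dh_actual = 54.3 / 82.2
eta_s = 0.6606

0.6606


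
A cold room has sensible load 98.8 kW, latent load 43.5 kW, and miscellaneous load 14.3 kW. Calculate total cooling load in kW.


Q_total = Q_s + Q_l + Q_misc
Q_total = 98.8 + 43.5 + 14.3
Q_total = 156.6 kW

156.6


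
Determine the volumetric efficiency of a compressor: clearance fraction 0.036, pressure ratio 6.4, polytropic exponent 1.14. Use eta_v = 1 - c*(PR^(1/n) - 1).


PR^(1/n) = 6.4^(1/1.14) = 5.09536636
eta_v = 1 - 0.036 * (5.09536636 - 1)
eta_v = 0.8526

0.8526


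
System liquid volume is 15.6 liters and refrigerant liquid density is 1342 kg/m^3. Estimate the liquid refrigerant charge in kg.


Charge = V * rho / 1000
Charge = 15.6 * 1342 / 1000
Charge = 20.94 kg

20.94


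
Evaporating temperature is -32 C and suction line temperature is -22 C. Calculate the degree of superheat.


Superheat = T_suction - T_evap
Superheat = -22 - (-32)
Superheat = 10 K

10


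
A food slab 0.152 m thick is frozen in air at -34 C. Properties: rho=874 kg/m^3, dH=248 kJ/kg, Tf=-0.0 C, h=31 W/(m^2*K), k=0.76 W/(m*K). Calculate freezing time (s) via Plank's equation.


dT = -0.0 - (-34) = 34.0 K
term1 = a/(2h) = 0.152/(2*31) = 0.002451612903
term2 = a^2/(8k) = 0.152^2/(8*0.76) = 0.0038
t = rho*dH*1000/dT * (term1 + term2)
t = 874*248*1000/34.0 * (0.002451612903 + 0.0038)
t = 39854 s

39854


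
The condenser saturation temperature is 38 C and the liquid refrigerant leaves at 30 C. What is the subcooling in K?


Subcooling = T_cond - T_liquid
Subcooling = 38 - 30
Subcooling = 8 K

8


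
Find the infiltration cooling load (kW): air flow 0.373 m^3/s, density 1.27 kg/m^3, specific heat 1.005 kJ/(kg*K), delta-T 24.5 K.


Q = V_dot * rho * cp * dT
Q = 0.373 * 1.27 * 1.005 * 24.5
Q = 11.664 kW

11.664


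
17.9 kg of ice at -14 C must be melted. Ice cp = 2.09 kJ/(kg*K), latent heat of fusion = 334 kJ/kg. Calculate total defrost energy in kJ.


Sensible heat = cp * dT = 2.09 * 14 = 29.26 kJ/kg
Total per kg = 29.26 + 334 = 363.26 kJ/kg
Q = m * total = 17.9 * 363.26
Q = 6502.4 kJ

6502.4


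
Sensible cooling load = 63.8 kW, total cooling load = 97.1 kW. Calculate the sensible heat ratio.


SHR = Q_sensible / Q_total
SHR = 63.8 / 97.1
SHR = 0.657

0.657


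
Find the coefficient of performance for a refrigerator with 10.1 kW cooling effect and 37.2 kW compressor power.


COP = Q_evap / W
COP = 10.1 / 37.2
COP = 0.272

0.272


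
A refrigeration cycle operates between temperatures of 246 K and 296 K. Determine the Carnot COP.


dT = 296 - 246 = 50 K
COP_carnot = T_cold / dT = 246 / 50
COP_carnot = 4.92

4.92


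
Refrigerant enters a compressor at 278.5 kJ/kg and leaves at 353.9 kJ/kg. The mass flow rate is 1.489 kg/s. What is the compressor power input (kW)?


dh = 353.9 - 278.5 = 75.4 kJ/kg
W = m_dot * dh = 1.489 * 75.4 = 112.27 kW

112.27


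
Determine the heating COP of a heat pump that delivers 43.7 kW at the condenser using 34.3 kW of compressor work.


COP_hp = Q_cond / W
COP_hp = 43.7 / 34.3
COP_hp = 1.274

1.274


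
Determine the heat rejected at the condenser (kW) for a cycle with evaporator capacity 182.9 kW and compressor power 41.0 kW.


Q_cond = Q_evap + W
Q_cond = 182.9 + 41.0
Q_cond = 223.9 kW

223.9


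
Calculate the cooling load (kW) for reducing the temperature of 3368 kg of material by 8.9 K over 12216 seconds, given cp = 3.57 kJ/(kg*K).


Q = m * cp * dT / t
Q = 3368 * 3.57 * 8.9 / 12216
Q = 8.76 kW

8.76


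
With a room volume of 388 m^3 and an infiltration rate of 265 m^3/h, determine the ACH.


ACH = flow / volume
ACH = 265 / 388
ACH = 0.683

0.683


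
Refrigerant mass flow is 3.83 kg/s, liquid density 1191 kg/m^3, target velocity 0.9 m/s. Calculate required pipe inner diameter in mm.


A = m_dot / (rho * v) = 3.83 / (1191 * 0.9) = 0.003573094505 m^2
d = sqrt(4*A/pi) * 1000
d = 67.4 mm

67.4


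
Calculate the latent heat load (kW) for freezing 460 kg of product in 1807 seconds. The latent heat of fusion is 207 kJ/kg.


Q_lat = m * h_fg / t
Q_lat = 460 * 207 / 1807
Q_lat = 52.7 kW

52.7


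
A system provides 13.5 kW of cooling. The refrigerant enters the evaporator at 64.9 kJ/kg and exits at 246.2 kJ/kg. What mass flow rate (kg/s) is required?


dh = 246.2 - 64.9 = 181.3 kJ/kg
m_dot = Q / dh = 13.5 / 181.3 = 0.0745 kg/s

0.0745


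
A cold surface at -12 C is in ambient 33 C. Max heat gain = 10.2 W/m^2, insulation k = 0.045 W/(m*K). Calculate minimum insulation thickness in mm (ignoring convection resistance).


dT = 33 - (-12) = 45 K
thickness = k * dT / q_max * 1000
thickness = 0.045 * 45 / 10.2 * 1000
thickness = 198.5 mm

198.5


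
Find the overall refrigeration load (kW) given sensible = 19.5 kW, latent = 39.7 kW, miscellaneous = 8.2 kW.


Q_total = Q_s + Q_l + Q_misc
Q_total = 19.5 + 39.7 + 8.2
Q_total = 67.4 kW

67.4


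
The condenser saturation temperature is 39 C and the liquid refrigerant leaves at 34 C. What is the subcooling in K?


Subcooling = T_cond - T_liquid
Subcooling = 39 - 34
Subcooling = 5 K

5


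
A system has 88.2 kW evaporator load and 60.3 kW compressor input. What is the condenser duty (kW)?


Q_cond = Q_evap + W
Q_cond = 88.2 + 60.3
Q_cond = 148.5 kW

148.5


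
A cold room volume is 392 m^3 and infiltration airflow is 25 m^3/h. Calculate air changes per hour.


ACH = flow / volume
ACH = 25 / 392
ACH = 0.064

0.064


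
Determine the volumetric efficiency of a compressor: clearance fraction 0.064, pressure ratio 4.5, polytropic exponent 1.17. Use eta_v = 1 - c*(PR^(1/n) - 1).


PR^(1/n) = 4.5^(1/1.17) = 3.61660679
eta_v = 1 - 0.064 * (3.61660679 - 1)
eta_v = 0.8325

0.8325


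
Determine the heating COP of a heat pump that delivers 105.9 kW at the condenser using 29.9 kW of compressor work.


COP_hp = Q_cond / W
COP_hp = 105.9 / 29.9
COP_hp = 3.542

3.542


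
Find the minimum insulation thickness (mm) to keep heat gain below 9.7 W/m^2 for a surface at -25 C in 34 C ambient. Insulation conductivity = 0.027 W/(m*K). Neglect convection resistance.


dT = 34 - (-25) = 59 K
thickness = k * dT / q_max * 1000
thickness = 0.027 * 59 / 9.7 * 1000
thickness = 164.2 mm

164.2


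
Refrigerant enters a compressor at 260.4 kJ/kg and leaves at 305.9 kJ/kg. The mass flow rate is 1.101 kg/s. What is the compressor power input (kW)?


dh = 305.9 - 260.4 = 45.5 kJ/kg
W = m_dot * dh = 1.101 * 45.5 = 50.1 kW

50.1


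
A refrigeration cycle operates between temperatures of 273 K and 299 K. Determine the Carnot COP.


dT = 299 - 273 = 26 K
COP_carnot = T_cold / dT = 273 / 26
COP_carnot = 10.5

10.5


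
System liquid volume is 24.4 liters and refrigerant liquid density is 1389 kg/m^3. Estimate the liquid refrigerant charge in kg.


Charge = V * rho / 1000
Charge = 24.4 * 1389 / 1000
Charge = 33.89 kg

33.89


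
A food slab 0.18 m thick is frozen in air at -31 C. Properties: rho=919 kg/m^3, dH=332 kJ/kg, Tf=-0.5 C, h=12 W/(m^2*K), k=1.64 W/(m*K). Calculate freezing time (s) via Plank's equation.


dT = -0.5 - (-31) = 30.5 K
term1 = a/(2h) = 0.18/(2*12) = 0.0075
term2 = a^2/(8k) = 0.18^2/(8*1.64) = 0.002469512195
t = rho*dH*1000/dT * (term1 + term2)
t = 919*332*1000/30.5 * (0.0075 + 0.002469512195)
t = 99730 s

99730


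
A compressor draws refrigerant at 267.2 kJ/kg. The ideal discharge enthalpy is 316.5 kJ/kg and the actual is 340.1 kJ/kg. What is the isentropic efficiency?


dh_ideal = 316.5 - 267.2 = 49.3 kJ/kg
dh_actual = 340.1 - 267.2 = 72.9 kJ/kg
eta_s = dh_ideal / dh_actual = 49.3 / 72.9
eta_s = 0.6763

0.6763


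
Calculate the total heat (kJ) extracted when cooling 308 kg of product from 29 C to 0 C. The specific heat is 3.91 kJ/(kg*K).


dT = 29 - (0) = 29 K
Q = m * cp * dT = 308 * 3.91 * 29
Q = 34924 kJ

34924


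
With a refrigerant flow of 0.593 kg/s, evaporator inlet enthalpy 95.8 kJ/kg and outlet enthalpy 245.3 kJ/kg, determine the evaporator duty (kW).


dh = 245.3 - 95.8 = 149.5 kJ/kg
Q_evap = m_dot * dh = 0.593 * 149.5
Q_evap = 88.65 kW

88.65


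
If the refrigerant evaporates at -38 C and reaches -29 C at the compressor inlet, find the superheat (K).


Superheat = T_suction - T_evap
Superheat = -29 - (-38)
Superheat = 9 K

9


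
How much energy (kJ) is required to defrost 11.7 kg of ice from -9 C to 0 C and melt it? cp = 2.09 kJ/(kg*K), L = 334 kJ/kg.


Sensible heat = cp * dT = 2.09 * 9 = 18.81 kJ/kg
Total per kg = 18.81 + 334 = 352.81 kJ/kg
Q = m * total = 11.7 * 352.81
Q = 4127.9 kJ

4127.9


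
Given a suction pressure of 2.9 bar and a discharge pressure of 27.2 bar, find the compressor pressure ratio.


PR = P_high / P_low
PR = 27.2 / 2.9
PR = 9.379

9.379


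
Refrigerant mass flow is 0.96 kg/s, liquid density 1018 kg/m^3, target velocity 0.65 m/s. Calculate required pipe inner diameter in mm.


A = m_dot / (rho * v) = 0.96 / (1018 * 0.65) = 0.001450808524 m^2
d = sqrt(4*A/pi) * 1000
d = 43.0 mm

43.0


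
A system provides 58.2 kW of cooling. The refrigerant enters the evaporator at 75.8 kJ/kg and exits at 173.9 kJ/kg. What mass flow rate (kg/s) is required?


dh = 173.9 - 75.8 = 98.1 kJ/kg
m_dot = Q / dh = 58.2 / 98.1 = 0.5933 kg/s

0.5933


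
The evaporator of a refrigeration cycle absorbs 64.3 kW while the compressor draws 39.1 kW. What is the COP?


COP = Q_evap / W
COP = 64.3 / 39.1
COP = 1.645

1.645


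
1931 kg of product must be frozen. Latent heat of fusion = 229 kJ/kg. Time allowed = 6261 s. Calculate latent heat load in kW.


Q_lat = m * h_fg / t
Q_lat = 1931 * 229 / 6261
Q_lat = 70.63 kW

70.63


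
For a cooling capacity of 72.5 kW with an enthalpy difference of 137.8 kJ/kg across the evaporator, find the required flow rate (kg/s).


m_dot = Q / dh
m_dot = 72.5 / 137.8
m_dot = 0.5261 kg/s

0.5261


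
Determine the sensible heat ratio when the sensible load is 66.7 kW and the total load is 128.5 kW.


SHR = Q_sensible / Q_total
SHR = 66.7 / 128.5
SHR = 0.519

0.519


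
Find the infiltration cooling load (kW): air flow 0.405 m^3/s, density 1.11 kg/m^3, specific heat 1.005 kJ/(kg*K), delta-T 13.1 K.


Q = V_dot * rho * cp * dT
Q = 0.405 * 1.11 * 1.005 * 13.1
Q = 5.919 kW

5.919


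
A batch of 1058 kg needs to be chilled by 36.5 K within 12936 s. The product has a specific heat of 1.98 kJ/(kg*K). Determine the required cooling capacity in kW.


Q = m * cp * dT / t
Q = 1058 * 1.98 * 36.5 / 12936
Q = 5.911 kW

5.911


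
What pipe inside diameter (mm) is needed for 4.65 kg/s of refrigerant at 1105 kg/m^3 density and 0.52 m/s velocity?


A = m_dot / (rho * v) = 4.65 / (1105 * 0.52) = 0.008092586147 m^2
d = sqrt(4*A/pi) * 1000
d = 101.5 mm

101.5


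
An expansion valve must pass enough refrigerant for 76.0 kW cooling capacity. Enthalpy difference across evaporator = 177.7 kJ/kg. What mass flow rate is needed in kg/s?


m_dot = Q / dh
m_dot = 76.0 / 177.7
m_dot = 0.4277 kg/s

0.4277


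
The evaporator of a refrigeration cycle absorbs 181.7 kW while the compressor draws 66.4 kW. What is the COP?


COP = Q_evap / W
COP = 181.7 / 66.4
COP = 2.736

2.736


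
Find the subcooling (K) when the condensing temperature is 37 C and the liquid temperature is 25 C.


Subcooling = T_cond - T_liquid
Subcooling = 37 - 25
Subcooling = 12 K

12


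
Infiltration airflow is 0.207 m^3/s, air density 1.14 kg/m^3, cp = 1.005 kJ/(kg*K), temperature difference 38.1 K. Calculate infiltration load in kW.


Q = V_dot * rho * cp * dT
Q = 0.207 * 1.14 * 1.005 * 38.1
Q = 9.036 kW

9.036


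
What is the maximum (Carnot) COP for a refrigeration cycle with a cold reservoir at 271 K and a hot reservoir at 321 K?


dT = 321 - 271 = 50 K
COP_carnot = T_cold / dT = 271 / 50
COP_carnot = 5.42

5.42


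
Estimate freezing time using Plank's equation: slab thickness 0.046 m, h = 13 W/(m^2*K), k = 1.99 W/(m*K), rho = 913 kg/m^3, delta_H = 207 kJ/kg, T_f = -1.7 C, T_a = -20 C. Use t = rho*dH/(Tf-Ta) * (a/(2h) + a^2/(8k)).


dT = -1.7 - (-20) = 18.3 K
term1 = a/(2h) = 0.046/(2*13) = 0.001769230769
term2 = a^2/(8k) = 0.046^2/(8*1.99) = 0.0001329145729
t = rho*dH*1000/dT * (term1 + term2)
t = 913*207*1000/18.3 * (0.001769230769 + 0.0001329145729)
t = 19644 s

19644


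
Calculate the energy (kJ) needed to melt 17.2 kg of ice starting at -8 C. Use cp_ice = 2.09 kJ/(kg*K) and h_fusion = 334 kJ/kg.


Sensible heat = cp * dT = 2.09 * 8 = 16.72 kJ/kg
Total per kg = 16.72 + 334 = 350.72 kJ/kg
Q = m * total = 17.2 * 350.72
Q = 6032.4 kJ

6032.4


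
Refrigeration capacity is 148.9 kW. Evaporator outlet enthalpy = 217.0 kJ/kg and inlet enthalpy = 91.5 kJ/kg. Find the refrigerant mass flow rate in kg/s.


dh = 217.0 - 91.5 = 125.5 kJ/kg
m_dot = Q / dh = 148.9 / 125.5 = 1.1865 kg/s

1.1865


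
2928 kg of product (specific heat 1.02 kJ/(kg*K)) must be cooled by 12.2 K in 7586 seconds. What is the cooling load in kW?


Q = m * cp * dT / t
Q = 2928 * 1.02 * 12.2 / 7586
Q = 4.803 kW

4.803


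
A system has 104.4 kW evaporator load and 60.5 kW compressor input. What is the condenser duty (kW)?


Q_cond = Q_evap + W
Q_cond = 104.4 + 60.5
Q_cond = 164.9 kW

164.9


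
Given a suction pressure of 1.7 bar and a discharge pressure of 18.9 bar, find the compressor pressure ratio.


PR = P_high / P_low
PR = 18.9 / 1.7
PR = 11.118

11.118


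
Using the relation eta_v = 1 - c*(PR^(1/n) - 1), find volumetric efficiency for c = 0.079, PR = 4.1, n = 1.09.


PR^(1/n) = 4.1^(1/1.09) = 3.64911058
eta_v = 1 - 0.079 * (3.64911058 - 1)
eta_v = 0.7907

0.7907


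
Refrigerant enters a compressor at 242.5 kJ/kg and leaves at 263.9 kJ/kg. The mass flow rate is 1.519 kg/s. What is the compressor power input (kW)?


dh = 263.9 - 242.5 = 21.4 kJ/kg
W = m_dot * dh = 1.519 * 21.4 = 32.51 kW

32.51


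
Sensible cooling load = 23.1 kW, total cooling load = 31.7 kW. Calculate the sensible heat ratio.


SHR = Q_sensible / Q_total
SHR = 23.1 / 31.7
SHR = 0.729

0.729


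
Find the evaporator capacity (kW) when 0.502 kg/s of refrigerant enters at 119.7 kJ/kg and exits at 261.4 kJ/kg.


dh = 261.4 - 119.7 = 141.7 kJ/kg
Q_evap = m_dot * dh = 0.502 * 141.7
Q_evap = 71.13 kW

71.13


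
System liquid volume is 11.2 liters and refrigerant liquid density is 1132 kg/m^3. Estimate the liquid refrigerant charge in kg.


Charge = V * rho / 1000
Charge = 11.2 * 1132 / 1000
Charge = 12.68 kg

12.68


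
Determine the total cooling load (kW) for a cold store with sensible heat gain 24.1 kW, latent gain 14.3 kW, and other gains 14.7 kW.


Q_total = Q_s + Q_l + Q_misc
Q_total = 24.1 + 14.3 + 14.7
Q_total = 53.1 kW

53.1


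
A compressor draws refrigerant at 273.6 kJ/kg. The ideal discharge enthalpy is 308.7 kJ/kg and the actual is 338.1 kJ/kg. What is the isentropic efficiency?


dh_ideal = 308.7 - 273.6 = 35.1 kJ/kg
dh_actual = 338.1 - 273.6 = 64.5 kJ/kg
eta_s = dh_ideal / dh_actual = 35.1 / 64.5
eta_s = 0.5442

0.5442


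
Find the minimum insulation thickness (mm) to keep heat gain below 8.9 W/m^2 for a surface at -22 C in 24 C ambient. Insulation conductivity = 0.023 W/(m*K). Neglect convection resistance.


dT = 24 - (-22) = 46 K
thickness = k * dT / q_max * 1000
thickness = 0.023 * 46 / 8.9 * 1000
thickness = 118.9 mm

118.9


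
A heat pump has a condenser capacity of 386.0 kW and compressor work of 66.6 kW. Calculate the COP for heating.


COP_hp = Q_cond / W
COP_hp = 386.0 / 66.6
COP_hp = 5.796

5.796


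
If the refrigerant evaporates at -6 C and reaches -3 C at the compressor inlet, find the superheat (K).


Superheat = T_suction - T_evap
Superheat = -3 - (-6)
Superheat = 3 K

3


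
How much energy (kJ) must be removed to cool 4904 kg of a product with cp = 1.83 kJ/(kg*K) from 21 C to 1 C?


dT = 21 - (1) = 20 K
Q = m * cp * dT = 4904 * 1.83 * 20
Q = 179486 kJ

179486


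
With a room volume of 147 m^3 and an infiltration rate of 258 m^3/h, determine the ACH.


ACH = flow / volume
ACH = 258 / 147
ACH = 1.755

1.755


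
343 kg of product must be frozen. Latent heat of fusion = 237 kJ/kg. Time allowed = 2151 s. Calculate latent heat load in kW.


Q_lat = m * h_fg / t
Q_lat = 343 * 237 / 2151
Q_lat = 37.79 kW

37.79


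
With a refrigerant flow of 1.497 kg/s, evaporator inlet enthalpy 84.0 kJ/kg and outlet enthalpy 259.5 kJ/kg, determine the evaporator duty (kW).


dh = 259.5 - 84.0 = 175.5 kJ/kg
Q_evap = m_dot * dh = 1.497 * 175.5
Q_evap = 262.72 kW

262.72


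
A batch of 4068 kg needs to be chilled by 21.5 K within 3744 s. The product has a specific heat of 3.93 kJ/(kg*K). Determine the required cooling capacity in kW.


Q = m * cp * dT / t
Q = 4068 * 3.93 * 21.5 / 3744
Q = 91.807 kW

91.807


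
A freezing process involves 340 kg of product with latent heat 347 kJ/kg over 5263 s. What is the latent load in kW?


Q_lat = m * h_fg / t
Q_lat = 340 * 347 / 5263
Q_lat = 22.42 kW

22.42


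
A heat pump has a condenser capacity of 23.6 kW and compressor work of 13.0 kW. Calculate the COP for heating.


COP_hp = Q_cond / W
COP_hp = 23.6 / 13.0
COP_hp = 1.815

1.815


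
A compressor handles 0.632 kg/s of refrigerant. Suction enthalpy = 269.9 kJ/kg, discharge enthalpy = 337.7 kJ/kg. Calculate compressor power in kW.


dh = 337.7 - 269.9 = 67.8 kJ/kg
W = m_dot * dh = 0.632 * 67.8 = 42.85 kW

42.85


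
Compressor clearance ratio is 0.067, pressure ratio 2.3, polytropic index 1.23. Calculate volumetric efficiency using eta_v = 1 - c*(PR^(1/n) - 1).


PR^(1/n) = 2.3^(1/1.23) = 1.96828359
eta_v = 1 - 0.067 * (1.96828359 - 1)
eta_v = 0.9351

0.9351


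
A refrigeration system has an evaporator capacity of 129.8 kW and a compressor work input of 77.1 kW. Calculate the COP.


COP = Q_evap / W
COP = 129.8 / 77.1
COP = 1.684

1.684


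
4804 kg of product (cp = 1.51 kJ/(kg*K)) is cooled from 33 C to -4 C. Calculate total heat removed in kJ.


dT = 33 - (-4) = 37 K
Q = m * cp * dT = 4804 * 1.51 * 37
Q = 268399 kJ

268399


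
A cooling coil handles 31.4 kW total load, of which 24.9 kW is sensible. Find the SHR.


SHR = Q_sensible / Q_total
SHR = 24.9 / 31.4
SHR = 0.793

0.793


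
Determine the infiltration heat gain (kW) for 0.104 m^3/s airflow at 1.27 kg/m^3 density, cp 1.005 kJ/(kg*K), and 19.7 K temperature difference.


Q = V_dot * rho * cp * dT
Q = 0.104 * 1.27 * 1.005 * 19.7
Q = 2.615 kW

2.615


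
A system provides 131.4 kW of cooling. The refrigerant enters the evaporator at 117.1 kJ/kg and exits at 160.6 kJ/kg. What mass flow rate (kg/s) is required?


dh = 160.6 - 117.1 = 43.5 kJ/kg
m_dot = Q / dh = 131.4 / 43.5 = 3.0207 kg/s

3.0207


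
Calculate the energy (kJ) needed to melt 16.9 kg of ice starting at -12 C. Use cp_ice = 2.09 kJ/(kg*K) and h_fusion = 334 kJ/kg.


Sensible heat = cp * dT = 2.09 * 12 = 25.08 kJ/kg
Total per kg = 25.08 + 334 = 359.08 kJ/kg
Q = m * total = 16.9 * 359.08
Q = 6068.5 kJ

6068.5


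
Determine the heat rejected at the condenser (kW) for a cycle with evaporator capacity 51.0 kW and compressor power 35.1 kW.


Q_cond = Q_evap + W
Q_cond = 51.0 + 35.1
Q_cond = 86.1 kW

86.1


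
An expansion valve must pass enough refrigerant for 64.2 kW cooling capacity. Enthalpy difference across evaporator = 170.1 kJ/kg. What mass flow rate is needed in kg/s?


m_dot = Q / dh
m_dot = 64.2 / 170.1
m_dot = 0.3774 kg/s

0.3774


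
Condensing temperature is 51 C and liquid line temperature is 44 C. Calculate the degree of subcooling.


Subcooling = T_cond - T_liquid
Subcooling = 51 - 44
Subcooling = 7 K

7


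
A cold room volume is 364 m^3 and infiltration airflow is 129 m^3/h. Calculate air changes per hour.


ACH = flow / volume
ACH = 129 / 364
ACH = 0.354

0.354


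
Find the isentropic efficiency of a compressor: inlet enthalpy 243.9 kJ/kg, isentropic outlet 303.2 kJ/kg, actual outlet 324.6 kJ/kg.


dh_ideal = 303.2 - 243.9 = 59.3 kJ/kg
dh_actual = 324.6 - 243.9 = 80.7 kJ/kg
eta_s = dh_ideal / dh_actual = 59.3 / 80.7
eta_s = 0.7348

0.7348


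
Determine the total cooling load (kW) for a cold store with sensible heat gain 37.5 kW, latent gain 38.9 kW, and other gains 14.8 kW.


Q_total = Q_s + Q_l + Q_misc
Q_total = 37.5 + 38.9 + 14.8
Q_total = 91.2 kW

91.2


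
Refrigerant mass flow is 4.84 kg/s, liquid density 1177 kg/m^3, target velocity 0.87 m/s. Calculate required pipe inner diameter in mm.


A = m_dot / (rho * v) = 4.84 / (1177 * 0.87) = 0.004726608658 m^2
d = sqrt(4*A/pi) * 1000
d = 77.6 mm

77.6


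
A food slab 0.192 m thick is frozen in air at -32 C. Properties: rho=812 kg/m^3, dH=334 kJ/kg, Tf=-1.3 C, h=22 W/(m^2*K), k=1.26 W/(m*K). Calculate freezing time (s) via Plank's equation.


dT = -1.3 - (-32) = 30.7 K
term1 = a/(2h) = 0.192/(2*22) = 0.004363636364
term2 = a^2/(8k) = 0.192^2/(8*1.26) = 0.003657142857
t = rho*dH*1000/dT * (term1 + term2)
t = 812*334*1000/30.7 * (0.004363636364 + 0.003657142857)
t = 70857 s

70857


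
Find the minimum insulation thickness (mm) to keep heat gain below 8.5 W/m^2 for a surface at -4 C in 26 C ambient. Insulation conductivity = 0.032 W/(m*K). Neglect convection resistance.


dT = 26 - (-4) = 30 K
thickness = k * dT / q_max * 1000
thickness = 0.032 * 30 / 8.5 * 1000
thickness = 112.9 mm

112.9


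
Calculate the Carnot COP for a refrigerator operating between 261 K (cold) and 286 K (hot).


dT = 286 - 261 = 25 K
COP_carnot = T_cold / dT = 261 / 25
COP_carnot = 10.44

10.44


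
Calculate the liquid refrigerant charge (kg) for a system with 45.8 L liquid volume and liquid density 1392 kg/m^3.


Charge = V * rho / 1000
Charge = 45.8 * 1392 / 1000
Charge = 63.75 kg

63.75


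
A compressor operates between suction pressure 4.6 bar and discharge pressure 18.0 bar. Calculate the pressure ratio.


PR = P_high / P_low
PR = 18.0 / 4.6
PR = 3.913

3.913


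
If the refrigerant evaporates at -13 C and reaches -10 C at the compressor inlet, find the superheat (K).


Superheat = T_suction - T_evap
Superheat = -10 - (-13)
Superheat = 3 K

3


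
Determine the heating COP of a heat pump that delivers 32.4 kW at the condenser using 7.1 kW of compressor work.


COP_hp = Q_cond / W
COP_hp = 32.4 / 7.1
COP_hp = 4.563

4.563


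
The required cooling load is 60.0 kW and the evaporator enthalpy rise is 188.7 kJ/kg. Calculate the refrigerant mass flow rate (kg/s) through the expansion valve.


m_dot = Q / dh
m_dot = 60.0 / 188.7
m_dot = 0.318 kg/s

0.318


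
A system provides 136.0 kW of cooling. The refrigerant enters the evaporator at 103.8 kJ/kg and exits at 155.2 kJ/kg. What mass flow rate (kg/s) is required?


dh = 155.2 - 103.8 = 51.4 kJ/kg
m_dot = Q / dh = 136.0 / 51.4 = 2.6459 kg/s

2.6459


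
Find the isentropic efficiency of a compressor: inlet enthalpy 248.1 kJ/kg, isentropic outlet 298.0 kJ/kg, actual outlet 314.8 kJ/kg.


dh_ideal = 298.0 - 248.1 = 49.9 kJ/kg
dh_actual = 314.8 - 248.1 = 66.7 kJ/kg
eta_s = dh_ideal / dh_actual = 49.9 / 66.7
eta_s = 0.7481

0.7481


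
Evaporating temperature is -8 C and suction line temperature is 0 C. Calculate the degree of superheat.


Superheat = T_suction - T_evap
Superheat = 0 - (-8)
Superheat = 8 K

8


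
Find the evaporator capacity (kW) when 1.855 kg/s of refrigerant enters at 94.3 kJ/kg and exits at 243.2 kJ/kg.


dh = 243.2 - 94.3 = 148.9 kJ/kg
Q_evap = m_dot * dh = 1.855 * 148.9
Q_evap = 276.21 kW

276.21


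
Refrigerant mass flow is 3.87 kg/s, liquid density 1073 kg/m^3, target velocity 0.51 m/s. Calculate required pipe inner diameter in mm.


A = m_dot / (rho * v) = 3.87 / (1073 * 0.51) = 0.007071980703 m^2
d = sqrt(4*A/pi) * 1000
d = 94.9 mm

94.9


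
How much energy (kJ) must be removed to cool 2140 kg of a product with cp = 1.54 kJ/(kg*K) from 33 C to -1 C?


dT = 33 - (-1) = 34 K
Q = m * cp * dT = 2140 * 1.54 * 34
Q = 112050 kJ

112050


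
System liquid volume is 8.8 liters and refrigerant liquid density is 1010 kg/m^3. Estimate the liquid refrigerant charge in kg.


Charge = V * rho / 1000
Charge = 8.8 * 1010 / 1000
Charge = 8.89 kg

8.89


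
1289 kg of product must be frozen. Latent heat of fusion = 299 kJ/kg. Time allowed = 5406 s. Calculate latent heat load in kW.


Q_lat = m * h_fg / t
Q_lat = 1289 * 299 / 5406
Q_lat = 71.29 kW

71.29


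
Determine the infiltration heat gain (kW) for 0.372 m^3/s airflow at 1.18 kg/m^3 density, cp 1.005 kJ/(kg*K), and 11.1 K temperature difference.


Q = V_dot * rho * cp * dT
Q = 0.372 * 1.18 * 1.005 * 11.1
Q = 4.897 kW

4.897


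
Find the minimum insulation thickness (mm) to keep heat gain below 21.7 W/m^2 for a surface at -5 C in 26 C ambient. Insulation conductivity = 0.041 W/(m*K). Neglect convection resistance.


dT = 26 - (-5) = 31 K
thickness = k * dT / q_max * 1000
thickness = 0.041 * 31 / 21.7 * 1000
thickness = 58.6 mm

58.6


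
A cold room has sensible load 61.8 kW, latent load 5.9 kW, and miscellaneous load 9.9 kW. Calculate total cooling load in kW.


Q_total = Q_s + Q_l + Q_misc
Q_total = 61.8 + 5.9 + 9.9
Q_total = 77.6 kW

77.6


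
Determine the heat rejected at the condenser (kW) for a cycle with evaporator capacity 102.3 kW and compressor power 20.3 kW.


Q_cond = Q_evap + W
Q_cond = 102.3 + 20.3
Q_cond = 122.6 kW

122.6


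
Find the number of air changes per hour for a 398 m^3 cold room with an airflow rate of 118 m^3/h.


ACH = flow / volume
ACH = 118 / 398
ACH = 0.296

0.296


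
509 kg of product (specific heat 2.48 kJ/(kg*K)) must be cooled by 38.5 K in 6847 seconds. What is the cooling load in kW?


Q = m * cp * dT / t
Q = 509 * 2.48 * 38.5 / 6847
Q = 7.098 kW

7.098


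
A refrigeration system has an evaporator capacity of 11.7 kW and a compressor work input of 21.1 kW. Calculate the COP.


COP = Q_evap / W
COP = 11.7 / 21.1
COP = 0.555

0.555


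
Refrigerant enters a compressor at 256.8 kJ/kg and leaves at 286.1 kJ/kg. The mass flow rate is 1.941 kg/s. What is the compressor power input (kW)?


dh = 286.1 - 256.8 = 29.3 kJ/kg
W = m_dot * dh = 1.941 * 29.3 = 56.87 kW

56.87


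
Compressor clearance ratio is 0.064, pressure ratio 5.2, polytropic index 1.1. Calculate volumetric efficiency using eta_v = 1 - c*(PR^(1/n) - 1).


PR^(1/n) = 5.2^(1/1.1) = 4.47622729
eta_v = 1 - 0.064 * (4.47622729 - 1)
eta_v = 0.7775

0.7775


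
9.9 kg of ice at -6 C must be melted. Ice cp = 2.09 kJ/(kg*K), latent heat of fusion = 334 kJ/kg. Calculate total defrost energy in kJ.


Sensible heat = cp * dT = 2.09 * 6 = 12.54 kJ/kg
Total per kg = 12.54 + 334 = 346.54 kJ/kg
Q = m * total = 9.9 * 346.54
Q = 3430.7 kJ

3430.7


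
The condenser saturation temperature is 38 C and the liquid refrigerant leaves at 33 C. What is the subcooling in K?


Subcooling = T_cond - T_liquid
Subcooling = 38 - 33
Subcooling = 5 K

5


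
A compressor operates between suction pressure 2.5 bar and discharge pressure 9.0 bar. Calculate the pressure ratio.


PR = P_high / P_low
PR = 9.0 / 2.5
PR = 3.6

3.6


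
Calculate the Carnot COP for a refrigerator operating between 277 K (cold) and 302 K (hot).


dT = 302 - 277 = 25 K
COP_carnot = T_cold / dT = 277 / 25
COP_carnot = 11.08

11.08


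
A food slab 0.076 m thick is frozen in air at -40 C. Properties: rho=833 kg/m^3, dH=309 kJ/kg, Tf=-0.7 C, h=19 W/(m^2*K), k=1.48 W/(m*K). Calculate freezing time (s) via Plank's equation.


dT = -0.7 - (-40) = 39.3 K
term1 = a/(2h) = 0.076/(2*19) = 0.002
term2 = a^2/(8k) = 0.076^2/(8*1.48) = 0.0004878378378
t = rho*dH*1000/dT * (term1 + term2)
t = 833*309*1000/39.3 * (0.002 + 0.0004878378378)
t = 16294 s

16294


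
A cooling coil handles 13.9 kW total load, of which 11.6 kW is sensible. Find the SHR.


SHR = Q_sensible / Q_total
SHR = 11.6 / 13.9
SHR = 0.835

0.835


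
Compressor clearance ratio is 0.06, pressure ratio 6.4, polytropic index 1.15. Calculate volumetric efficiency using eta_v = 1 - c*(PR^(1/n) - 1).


PR^(1/n) = 6.4^(1/1.15) = 5.02372739
eta_v = 1 - 0.06 * (5.02372739 - 1)
eta_v = 0.7586

0.7586


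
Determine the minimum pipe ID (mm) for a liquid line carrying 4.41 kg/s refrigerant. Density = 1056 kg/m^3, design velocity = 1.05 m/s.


A = m_dot / (rho * v) = 4.41 / (1056 * 1.05) = 0.003977272727 m^2
d = sqrt(4*A/pi) * 1000
d = 71.2 mm

71.2


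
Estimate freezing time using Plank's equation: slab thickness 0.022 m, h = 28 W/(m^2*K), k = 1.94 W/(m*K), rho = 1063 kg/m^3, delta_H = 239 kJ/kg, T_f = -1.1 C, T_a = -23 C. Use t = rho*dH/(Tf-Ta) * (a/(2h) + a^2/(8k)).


dT = -1.1 - (-23) = 21.9 K
term1 = a/(2h) = 0.022/(2*28) = 0.0003928571429
term2 = a^2/(8k) = 0.022^2/(8*1.94) = 0.00003118556701
t = rho*dH*1000/dT * (term1 + term2)
t = 1063*239*1000/21.9 * (0.0003928571429 + 0.00003118556701)
t = 4919 s

4919


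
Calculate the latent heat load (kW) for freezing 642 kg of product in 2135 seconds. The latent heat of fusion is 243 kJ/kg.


Q_lat = m * h_fg / t
Q_lat = 642 * 243 / 2135
Q_lat = 73.07 kW

73.07


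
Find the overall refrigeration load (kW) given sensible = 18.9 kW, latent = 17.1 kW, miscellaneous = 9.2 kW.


Q_total = Q_s + Q_l + Q_misc
Q_total = 18.9 + 17.1 + 9.2
Q_total = 45.2 kW

45.2


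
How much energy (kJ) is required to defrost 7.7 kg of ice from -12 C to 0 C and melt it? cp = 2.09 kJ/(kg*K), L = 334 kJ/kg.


Sensible heat = cp * dT = 2.09 * 12 = 25.08 kJ/kg
Total per kg = 25.08 + 334 = 359.08 kJ/kg
Q = m * total = 7.7 * 359.08
Q = 2764.9 kJ

2764.9


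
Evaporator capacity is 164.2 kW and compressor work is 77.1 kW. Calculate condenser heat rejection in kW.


Q_cond = Q_evap + W
Q_cond = 164.2 + 77.1
Q_cond = 241.3 kW

241.3


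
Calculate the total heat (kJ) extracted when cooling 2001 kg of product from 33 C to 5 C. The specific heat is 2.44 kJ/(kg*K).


dT = 33 - (5) = 28 K
Q = m * cp * dT = 2001 * 2.44 * 28
Q = 136708 kJ

136708


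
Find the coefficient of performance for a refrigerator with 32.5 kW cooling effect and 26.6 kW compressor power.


COP = Q_evap / W
COP = 32.5 / 26.6
COP = 1.222

1.222


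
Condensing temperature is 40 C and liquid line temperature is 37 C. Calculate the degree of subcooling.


Subcooling = T_cond - T_liquid
Subcooling = 40 - 37
Subcooling = 3 K

3


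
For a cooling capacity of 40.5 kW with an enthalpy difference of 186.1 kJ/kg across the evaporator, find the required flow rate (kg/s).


m_dot = Q / dh
m_dot = 40.5 / 186.1
m_dot = 0.2176 kg/s

0.2176


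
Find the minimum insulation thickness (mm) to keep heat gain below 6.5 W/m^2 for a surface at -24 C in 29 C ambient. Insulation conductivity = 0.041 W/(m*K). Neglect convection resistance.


dT = 29 - (-24) = 53 K
thickness = k * dT / q_max * 1000
thickness = 0.041 * 53 / 6.5 * 1000
thickness = 334.3 mm

334.3


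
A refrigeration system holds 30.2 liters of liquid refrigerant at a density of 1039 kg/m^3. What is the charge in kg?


Charge = V * rho / 1000
Charge = 30.2 * 1039 / 1000
Charge = 31.38 kg

31.38


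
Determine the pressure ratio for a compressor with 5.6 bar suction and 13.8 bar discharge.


PR = P_high / P_low
PR = 13.8 / 5.6
PR = 2.464

2.464


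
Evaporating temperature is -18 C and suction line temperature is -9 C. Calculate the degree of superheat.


Superheat = T_suction - T_evap
Superheat = -9 - (-18)
Superheat = 9 K

9


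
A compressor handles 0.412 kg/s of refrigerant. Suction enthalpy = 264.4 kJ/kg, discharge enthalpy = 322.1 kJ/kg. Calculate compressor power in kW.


dh = 322.1 - 264.4 = 57.7 kJ/kg
W = m_dot * dh = 0.412 * 57.7 = 23.77 kW

23.77


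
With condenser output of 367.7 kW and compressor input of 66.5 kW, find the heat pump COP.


COP_hp = Q_cond / W
COP_hp = 367.7 / 66.5
COP_hp = 5.529

5.529


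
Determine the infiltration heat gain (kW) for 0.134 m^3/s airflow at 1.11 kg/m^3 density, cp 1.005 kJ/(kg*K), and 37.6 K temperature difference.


Q = V_dot * rho * cp * dT
Q = 0.134 * 1.11 * 1.005 * 37.6
Q = 5.621 kW

5.621


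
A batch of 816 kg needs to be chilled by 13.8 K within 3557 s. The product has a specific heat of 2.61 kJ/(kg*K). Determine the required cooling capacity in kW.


Q = m * cp * dT / t
Q = 816 * 2.61 * 13.8 / 3557
Q = 8.263 kW

8.263


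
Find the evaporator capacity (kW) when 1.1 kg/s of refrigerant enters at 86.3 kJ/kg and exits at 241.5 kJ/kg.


dh = 241.5 - 86.3 = 155.2 kJ/kg
Q_evap = m_dot * dh = 1.1 * 155.2
Q_evap = 170.72 kW

170.72


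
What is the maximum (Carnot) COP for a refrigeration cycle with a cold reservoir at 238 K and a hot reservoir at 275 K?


dT = 275 - 238 = 37 K
COP_carnot = T_cold / dT = 238 / 37
COP_carnot = 6.432

6.432


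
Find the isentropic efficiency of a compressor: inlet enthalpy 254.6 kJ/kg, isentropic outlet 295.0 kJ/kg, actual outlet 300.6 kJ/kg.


dh_ideal = 295.0 - 254.6 = 40.4 kJ/kg
dh_actual = 300.6 - 254.6 = 46.0 kJ/kg
eta_s = dh_ideal / dh_actual = 40.4 / 46.0
eta_s = 0.8783

0.8783


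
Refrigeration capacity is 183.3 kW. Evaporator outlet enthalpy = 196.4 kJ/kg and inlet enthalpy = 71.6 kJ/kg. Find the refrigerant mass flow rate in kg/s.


dh = 196.4 - 71.6 = 124.8 kJ/kg
m_dot = Q / dh = 183.3 / 124.8 = 1.4688 kg/s

1.4688
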